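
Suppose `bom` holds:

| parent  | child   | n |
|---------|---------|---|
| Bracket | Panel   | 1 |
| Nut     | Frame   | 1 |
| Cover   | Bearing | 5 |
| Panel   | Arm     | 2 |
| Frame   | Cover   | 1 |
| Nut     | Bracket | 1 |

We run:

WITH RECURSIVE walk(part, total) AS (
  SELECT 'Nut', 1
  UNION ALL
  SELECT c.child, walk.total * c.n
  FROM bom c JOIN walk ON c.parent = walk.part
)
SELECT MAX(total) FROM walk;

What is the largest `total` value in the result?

Base: (Nut, total=1).
Iteration 1: components of {Nut} -> Bracket = 1*1 = 1, Frame = 1*1 = 1.
Iteration 2: components of {Bracket,Frame} -> Cover = 1*1 = 1, Panel = 1*1 = 1.
Iteration 3: components of {Cover,Panel} -> Arm = 1*2 = 2, Bearing = 1*5 = 5.
Iteration 4: no further components; recursion stops.
total values: 1, 1, 1, 1, 1, 5, 2; the maximum is 5.

5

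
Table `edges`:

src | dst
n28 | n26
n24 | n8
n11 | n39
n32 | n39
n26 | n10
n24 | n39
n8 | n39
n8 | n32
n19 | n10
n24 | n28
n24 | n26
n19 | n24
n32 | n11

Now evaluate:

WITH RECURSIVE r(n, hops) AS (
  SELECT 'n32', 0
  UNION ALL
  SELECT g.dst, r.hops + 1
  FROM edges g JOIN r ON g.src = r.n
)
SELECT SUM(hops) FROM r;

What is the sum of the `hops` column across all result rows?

4

Base: (n32, hops=0).
Iteration 1: edges from {n32} -> (n11, hops=1), (n39, hops=1).
Iteration 2: edges from {n11,n39} -> (n39, hops=2).
Iteration 3: no outgoing edges from {n39}; recursion stops.
SUM(hops) = 0 + 1 + 1 + 2 = 4.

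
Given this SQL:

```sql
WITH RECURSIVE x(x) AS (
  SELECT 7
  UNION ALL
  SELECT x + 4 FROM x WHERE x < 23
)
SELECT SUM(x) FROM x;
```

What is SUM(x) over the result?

Base: x=7.
Iteration 1: 7 < 23 holds -> x = 7 + 4 = 11.
Iteration 2: 11 < 23 holds -> x = 11 + 4 = 15.
Iteration 3: 15 < 23 holds -> x = 15 + 4 = 19.
Iteration 4: 19 < 23 holds -> x = 19 + 4 = 23.
Iteration 5: 23 < 23 fails; recursion stops.
SUM(x) = 7 + 11 + 15 + 19 + 23 = 75.

75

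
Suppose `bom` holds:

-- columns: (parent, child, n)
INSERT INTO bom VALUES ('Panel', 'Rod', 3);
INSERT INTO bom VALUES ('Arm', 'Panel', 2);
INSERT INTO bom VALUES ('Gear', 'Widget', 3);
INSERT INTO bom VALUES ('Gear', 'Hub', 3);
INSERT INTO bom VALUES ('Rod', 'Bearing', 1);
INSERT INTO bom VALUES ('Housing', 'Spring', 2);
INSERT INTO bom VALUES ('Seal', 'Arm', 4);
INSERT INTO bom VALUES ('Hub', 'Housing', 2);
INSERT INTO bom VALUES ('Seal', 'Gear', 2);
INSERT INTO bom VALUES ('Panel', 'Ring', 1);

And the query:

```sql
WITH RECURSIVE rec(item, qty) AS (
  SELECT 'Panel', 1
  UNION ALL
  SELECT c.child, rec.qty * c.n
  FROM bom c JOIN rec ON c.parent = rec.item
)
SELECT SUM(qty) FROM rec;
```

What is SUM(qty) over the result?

Base: (Panel, qty=1).
Iteration 1: components of {Panel} -> Ring = 1*1 = 1, Rod = 1*3 = 3.
Iteration 2: components of {Ring,Rod} -> Bearing = 3*1 = 3.
Iteration 3: no further components; recursion stops.
SUM(qty) = 1 + 1 + 3 + 3 = 8.

8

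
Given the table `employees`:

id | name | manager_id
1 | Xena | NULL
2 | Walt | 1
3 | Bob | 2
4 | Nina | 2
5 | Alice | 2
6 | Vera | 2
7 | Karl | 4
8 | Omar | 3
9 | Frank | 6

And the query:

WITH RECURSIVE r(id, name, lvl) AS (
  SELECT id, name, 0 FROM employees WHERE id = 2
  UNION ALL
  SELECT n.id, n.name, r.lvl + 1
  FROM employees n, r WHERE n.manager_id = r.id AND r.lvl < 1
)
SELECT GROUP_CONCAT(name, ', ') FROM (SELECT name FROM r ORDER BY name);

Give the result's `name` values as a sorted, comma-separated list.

Alice, Bob, Nina, Vera, Walt

Base: id=2 (Walt) at lvl 0.
Iteration 1: rows with manager_id in {2} -> Bob (id 3, lvl 1), Nina (id 4, lvl 1), Alice (id 5, lvl 1), Vera (id 6, lvl 1).
Iteration 2: lvl < 1 fails for all current rows; recursion stops.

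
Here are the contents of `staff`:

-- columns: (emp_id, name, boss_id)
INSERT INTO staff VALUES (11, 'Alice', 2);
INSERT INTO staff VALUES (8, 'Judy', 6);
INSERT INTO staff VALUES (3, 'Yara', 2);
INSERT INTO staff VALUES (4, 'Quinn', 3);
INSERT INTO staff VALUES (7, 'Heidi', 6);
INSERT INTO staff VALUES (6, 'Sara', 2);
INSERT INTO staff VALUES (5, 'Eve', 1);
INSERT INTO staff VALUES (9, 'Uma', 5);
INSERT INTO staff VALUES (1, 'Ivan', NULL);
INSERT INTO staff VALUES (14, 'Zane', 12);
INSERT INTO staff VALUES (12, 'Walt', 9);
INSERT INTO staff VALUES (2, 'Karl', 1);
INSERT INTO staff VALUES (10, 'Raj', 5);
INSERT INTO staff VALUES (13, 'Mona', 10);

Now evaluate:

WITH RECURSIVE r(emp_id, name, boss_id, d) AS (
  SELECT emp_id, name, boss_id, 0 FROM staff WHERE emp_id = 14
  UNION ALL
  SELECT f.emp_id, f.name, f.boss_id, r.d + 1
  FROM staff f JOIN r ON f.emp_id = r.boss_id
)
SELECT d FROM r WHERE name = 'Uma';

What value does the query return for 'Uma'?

Base: emp_id=14 (Zane), boss_id=12, d 0.
Iteration 1: join on emp_id=12 -> Walt (id 12, boss_id=9, d 1).
Iteration 2: join on emp_id=9 -> Uma (id 9, boss_id=5, d 2).
Iteration 3: join on emp_id=5 -> Eve (id 5, boss_id=1, d 3).
Iteration 4: join on emp_id=1 -> Ivan (id 1, boss_id=NULL, d 4).
Iteration 5: boss_id is NULL; no match; recursion stops.

2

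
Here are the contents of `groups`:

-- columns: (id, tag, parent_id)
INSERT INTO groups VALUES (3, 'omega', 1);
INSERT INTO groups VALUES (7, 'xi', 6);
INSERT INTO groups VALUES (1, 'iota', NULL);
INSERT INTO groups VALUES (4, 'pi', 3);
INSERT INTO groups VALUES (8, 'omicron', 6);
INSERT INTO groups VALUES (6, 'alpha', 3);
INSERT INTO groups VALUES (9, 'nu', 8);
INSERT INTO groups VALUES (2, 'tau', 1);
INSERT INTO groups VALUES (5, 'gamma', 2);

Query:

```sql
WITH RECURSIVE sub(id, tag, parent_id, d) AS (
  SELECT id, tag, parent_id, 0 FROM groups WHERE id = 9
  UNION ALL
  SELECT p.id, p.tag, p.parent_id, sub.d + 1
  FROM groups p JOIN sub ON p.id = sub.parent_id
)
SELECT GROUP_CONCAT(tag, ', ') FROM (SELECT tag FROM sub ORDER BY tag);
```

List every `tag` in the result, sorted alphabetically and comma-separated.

alpha, iota, nu, omega, omicron

Base: id=9 (nu), parent_id=8, d 0.
Iteration 1: join on id=8 -> omicron (id 8, parent_id=6, d 1).
Iteration 2: join on id=6 -> alpha (id 6, parent_id=3, d 2).
Iteration 3: join on id=3 -> omega (id 3, parent_id=1, d 3).
Iteration 4: join on id=1 -> iota (id 1, parent_id=NULL, d 4).
Iteration 5: parent_id is NULL; no match; recursion stops.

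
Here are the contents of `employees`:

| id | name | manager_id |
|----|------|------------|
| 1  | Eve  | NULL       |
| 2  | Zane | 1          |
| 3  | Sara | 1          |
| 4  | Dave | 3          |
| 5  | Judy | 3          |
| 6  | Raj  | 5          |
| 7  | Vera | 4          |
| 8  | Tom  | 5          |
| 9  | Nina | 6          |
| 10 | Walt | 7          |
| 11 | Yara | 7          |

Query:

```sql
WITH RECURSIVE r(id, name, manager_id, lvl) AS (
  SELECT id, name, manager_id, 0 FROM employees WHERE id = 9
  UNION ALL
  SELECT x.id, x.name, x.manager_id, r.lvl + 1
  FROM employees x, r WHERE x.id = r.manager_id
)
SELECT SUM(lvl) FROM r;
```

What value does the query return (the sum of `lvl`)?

Base: id=9 (Nina), manager_id=6, lvl 0.
Iteration 1: join on id=6 -> Raj (id 6, manager_id=5, lvl 1).
Iteration 2: join on id=5 -> Judy (id 5, manager_id=3, lvl 2).
Iteration 3: join on id=3 -> Sara (id 3, manager_id=1, lvl 3).
Iteration 4: join on id=1 -> Eve (id 1, manager_id=NULL, lvl 4).
Iteration 5: manager_id is NULL; no match; recursion stops.
SUM(lvl) = 0 + 1 + 2 + 3 + 4 = 10.

10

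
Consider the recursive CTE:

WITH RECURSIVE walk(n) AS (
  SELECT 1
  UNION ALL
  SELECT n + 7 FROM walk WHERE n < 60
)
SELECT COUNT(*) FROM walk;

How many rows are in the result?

Base: n=1.
Iteration 1: 1 < 60 holds -> n = 1 + 7 = 8.
Iteration 2: 8 < 60 holds -> n = 8 + 7 = 15.
Iteration 3: 15 < 60 holds -> n = 15 + 7 = 22.
Iteration 4: 22 < 60 holds -> n = 22 + 7 = 29.
Iteration 5: 29 < 60 holds -> n = 29 + 7 = 36.
Iteration 6: 36 < 60 holds -> n = 36 + 7 = 43.
Iteration 7: 43 < 60 holds -> n = 43 + 7 = 50.
Iteration 8: 50 < 60 holds -> n = 50 + 7 = 57.
Iteration 9: 57 < 60 holds -> n = 57 + 7 = 64.
Iteration 10: 64 < 60 fails; recursion stops.
Total rows emitted: 10.

10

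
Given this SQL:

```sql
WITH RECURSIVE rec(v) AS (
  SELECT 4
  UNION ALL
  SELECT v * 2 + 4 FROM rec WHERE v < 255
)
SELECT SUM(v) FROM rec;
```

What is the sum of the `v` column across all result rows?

988

Base: v=4.
Iteration 1: 4 < 255 holds -> v = 4 * 2 + 4 = 12.
Iteration 2: 12 < 255 holds -> v = 12 * 2 + 4 = 28.
Iteration 3: 28 < 255 holds -> v = 28 * 2 + 4 = 60.
Iteration 4: 60 < 255 holds -> v = 60 * 2 + 4 = 124.
Iteration 5: 124 < 255 holds -> v = 124 * 2 + 4 = 252.
Iteration 6: 252 < 255 holds -> v = 252 * 2 + 4 = 508.
Iteration 7: 508 < 255 fails; recursion stops.
SUM(v) = 4 + 12 + 28 + 60 + 124 + 252 + 508 = 988.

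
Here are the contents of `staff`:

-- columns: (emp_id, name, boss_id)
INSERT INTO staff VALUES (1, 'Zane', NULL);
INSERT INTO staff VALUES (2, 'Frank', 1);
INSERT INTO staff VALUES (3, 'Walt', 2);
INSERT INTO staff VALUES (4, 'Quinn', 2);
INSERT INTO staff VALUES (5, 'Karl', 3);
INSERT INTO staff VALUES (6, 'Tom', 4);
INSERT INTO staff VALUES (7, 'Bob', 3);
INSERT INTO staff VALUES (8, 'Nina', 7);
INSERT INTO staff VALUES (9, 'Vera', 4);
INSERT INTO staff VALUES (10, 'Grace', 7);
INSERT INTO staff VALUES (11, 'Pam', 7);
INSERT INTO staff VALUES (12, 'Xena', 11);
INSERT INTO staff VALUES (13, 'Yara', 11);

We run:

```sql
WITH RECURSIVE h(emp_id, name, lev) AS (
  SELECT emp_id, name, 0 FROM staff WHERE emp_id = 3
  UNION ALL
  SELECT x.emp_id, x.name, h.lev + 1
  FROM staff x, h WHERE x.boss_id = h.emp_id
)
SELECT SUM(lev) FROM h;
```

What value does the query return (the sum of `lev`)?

14

Base: emp_id=3 (Walt) at lev 0.
Iteration 1: rows with boss_id in {3} -> Karl (id 5, lev 1), Bob (id 7, lev 1).
Iteration 2: rows with boss_id in {5,7} -> Nina (id 8, lev 2), Grace (id 10, lev 2), Pam (id 11, lev 2).
Iteration 3: rows with boss_id in {8,10,11} -> Xena (id 12, lev 3), Yara (id 13, lev 3).
Iteration 4: no rows with boss_id in {12,13}; recursion stops.
SUM(lev) = 0 + 1 + 1 + 2 + 2 + 2 + 3 + 3 = 14.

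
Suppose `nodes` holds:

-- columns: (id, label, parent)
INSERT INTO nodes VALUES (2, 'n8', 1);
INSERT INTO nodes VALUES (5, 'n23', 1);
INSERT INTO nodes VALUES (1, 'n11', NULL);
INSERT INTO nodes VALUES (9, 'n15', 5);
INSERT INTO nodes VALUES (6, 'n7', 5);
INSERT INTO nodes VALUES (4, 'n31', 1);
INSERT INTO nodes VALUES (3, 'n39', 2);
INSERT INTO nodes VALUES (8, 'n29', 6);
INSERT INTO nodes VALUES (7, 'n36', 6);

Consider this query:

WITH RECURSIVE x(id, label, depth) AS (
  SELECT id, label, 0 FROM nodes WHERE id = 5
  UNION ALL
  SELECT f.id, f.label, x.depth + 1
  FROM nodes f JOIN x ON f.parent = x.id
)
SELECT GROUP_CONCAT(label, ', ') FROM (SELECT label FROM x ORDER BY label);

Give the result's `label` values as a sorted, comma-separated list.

n15, n23, n29, n36, n7

Base: id=5 (n23) at depth 0.
Iteration 1: rows with parent in {5} -> n7 (id 6, depth 1), n15 (id 9, depth 1).
Iteration 2: rows with parent in {6,9} -> n36 (id 7, depth 2), n29 (id 8, depth 2).
Iteration 3: no rows with parent in {7,8}; recursion stops.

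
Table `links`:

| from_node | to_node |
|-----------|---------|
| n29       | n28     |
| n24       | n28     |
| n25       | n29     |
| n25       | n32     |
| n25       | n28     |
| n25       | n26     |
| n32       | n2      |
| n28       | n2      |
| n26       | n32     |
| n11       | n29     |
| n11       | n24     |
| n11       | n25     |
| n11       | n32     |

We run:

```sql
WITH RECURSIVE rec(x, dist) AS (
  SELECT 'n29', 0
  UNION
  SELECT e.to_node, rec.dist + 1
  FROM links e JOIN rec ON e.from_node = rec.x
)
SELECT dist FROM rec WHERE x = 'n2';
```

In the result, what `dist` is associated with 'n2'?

2

Base: (n29, dist=0).
Iteration 1: edges from {n29} -> (n28, dist=1).
Iteration 2: edges from {n28} -> (n2, dist=2).
Iteration 3: no outgoing edges from {n2}; recursion stops.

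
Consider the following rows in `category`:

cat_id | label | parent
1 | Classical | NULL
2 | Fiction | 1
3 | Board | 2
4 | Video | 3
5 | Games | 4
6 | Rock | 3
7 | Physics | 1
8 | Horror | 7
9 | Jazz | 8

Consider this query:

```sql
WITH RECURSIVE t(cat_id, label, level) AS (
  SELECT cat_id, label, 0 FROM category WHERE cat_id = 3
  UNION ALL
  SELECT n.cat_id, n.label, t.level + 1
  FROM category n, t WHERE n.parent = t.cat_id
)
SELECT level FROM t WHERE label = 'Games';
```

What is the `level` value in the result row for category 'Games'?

2

Base: cat_id=3 (Board) at level 0.
Iteration 1: rows with parent in {3} -> Video (id 4, level 1), Rock (id 6, level 1).
Iteration 2: rows with parent in {4,6} -> Games (id 5, level 2).
Iteration 3: no rows with parent in {5}; recursion stops.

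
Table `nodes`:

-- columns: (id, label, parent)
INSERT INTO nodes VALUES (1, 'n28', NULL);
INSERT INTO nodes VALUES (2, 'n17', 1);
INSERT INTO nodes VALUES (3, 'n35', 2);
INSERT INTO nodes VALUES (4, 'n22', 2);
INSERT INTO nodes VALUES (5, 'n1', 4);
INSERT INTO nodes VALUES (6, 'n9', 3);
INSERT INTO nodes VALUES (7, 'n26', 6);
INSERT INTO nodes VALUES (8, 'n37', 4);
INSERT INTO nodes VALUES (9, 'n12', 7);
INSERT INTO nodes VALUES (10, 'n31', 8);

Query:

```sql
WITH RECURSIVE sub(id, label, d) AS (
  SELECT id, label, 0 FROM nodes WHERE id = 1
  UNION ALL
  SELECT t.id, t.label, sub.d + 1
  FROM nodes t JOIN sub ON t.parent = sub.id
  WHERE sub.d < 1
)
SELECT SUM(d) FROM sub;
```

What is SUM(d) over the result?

Base: id=1 (n28) at d 0.
Iteration 1: rows with parent in {1} -> n17 (id 2, d 1).
Iteration 2: d < 1 fails for all current rows; recursion stops.
SUM(d) = 0 + 1 = 1.

1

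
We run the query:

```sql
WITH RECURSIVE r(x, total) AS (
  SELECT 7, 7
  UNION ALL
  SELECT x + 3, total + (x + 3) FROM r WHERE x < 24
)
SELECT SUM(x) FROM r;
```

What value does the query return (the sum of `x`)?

Base: x=7, total=7.
Iteration 1: 7 < 24 holds -> x = 7 + 3 = 10, total = 7 + 10 = 17.
Iteration 2: 10 < 24 holds -> x = 10 + 3 = 13, total = 17 + 13 = 30.
Iteration 3: 13 < 24 holds -> x = 13 + 3 = 16, total = 30 + 16 = 46.
Iteration 4: 16 < 24 holds -> x = 16 + 3 = 19, total = 46 + 19 = 65.
Iteration 5: 19 < 24 holds -> x = 19 + 3 = 22, total = 65 + 22 = 87.
Iteration 6: 22 < 24 holds -> x = 22 + 3 = 25, total = 87 + 25 = 112.
Iteration 7: 25 < 24 fails; recursion stops.
SUM(x) = 7 + 10 + 13 + 16 + 19 + 22 + 25 = 112.

112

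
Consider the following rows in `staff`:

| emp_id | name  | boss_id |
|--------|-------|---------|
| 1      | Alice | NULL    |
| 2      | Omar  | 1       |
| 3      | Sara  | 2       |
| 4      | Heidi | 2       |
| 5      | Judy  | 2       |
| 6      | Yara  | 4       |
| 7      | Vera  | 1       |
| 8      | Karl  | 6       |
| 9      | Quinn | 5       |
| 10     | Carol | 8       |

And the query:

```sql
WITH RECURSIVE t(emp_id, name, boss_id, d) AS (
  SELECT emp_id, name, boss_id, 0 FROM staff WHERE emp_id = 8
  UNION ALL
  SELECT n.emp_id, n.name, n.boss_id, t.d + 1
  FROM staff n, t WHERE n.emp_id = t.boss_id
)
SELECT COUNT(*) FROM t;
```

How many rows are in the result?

Base: emp_id=8 (Karl), boss_id=6, d 0.
Iteration 1: join on emp_id=6 -> Yara (id 6, boss_id=4, d 1).
Iteration 2: join on emp_id=4 -> Heidi (id 4, boss_id=2, d 2).
Iteration 3: join on emp_id=2 -> Omar (id 2, boss_id=1, d 3).
Iteration 4: join on emp_id=1 -> Alice (id 1, boss_id=NULL, d 4).
Iteration 5: boss_id is NULL; no match; recursion stops.
Total rows emitted: 5.

5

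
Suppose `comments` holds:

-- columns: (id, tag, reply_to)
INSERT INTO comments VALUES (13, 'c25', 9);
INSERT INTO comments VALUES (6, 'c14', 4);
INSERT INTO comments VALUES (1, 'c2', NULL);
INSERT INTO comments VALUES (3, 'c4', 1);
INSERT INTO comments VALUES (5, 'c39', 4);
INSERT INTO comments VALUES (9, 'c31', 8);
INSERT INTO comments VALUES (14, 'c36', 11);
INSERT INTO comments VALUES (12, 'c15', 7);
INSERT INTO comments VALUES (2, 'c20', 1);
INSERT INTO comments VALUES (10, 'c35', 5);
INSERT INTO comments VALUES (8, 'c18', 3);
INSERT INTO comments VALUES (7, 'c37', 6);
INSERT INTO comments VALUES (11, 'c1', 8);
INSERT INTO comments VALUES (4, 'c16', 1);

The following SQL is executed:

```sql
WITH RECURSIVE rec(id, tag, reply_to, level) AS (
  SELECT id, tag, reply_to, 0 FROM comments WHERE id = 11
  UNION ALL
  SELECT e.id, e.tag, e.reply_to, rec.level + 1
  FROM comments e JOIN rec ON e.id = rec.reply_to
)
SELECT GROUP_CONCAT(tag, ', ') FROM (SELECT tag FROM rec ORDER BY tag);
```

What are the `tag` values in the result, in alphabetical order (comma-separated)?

c1, c18, c2, c4

Base: id=11 (c1), reply_to=8, level 0.
Iteration 1: join on id=8 -> c18 (id 8, reply_to=3, level 1).
Iteration 2: join on id=3 -> c4 (id 3, reply_to=1, level 2).
Iteration 3: join on id=1 -> c2 (id 1, reply_to=NULL, level 3).
Iteration 4: reply_to is NULL; no match; recursion stops.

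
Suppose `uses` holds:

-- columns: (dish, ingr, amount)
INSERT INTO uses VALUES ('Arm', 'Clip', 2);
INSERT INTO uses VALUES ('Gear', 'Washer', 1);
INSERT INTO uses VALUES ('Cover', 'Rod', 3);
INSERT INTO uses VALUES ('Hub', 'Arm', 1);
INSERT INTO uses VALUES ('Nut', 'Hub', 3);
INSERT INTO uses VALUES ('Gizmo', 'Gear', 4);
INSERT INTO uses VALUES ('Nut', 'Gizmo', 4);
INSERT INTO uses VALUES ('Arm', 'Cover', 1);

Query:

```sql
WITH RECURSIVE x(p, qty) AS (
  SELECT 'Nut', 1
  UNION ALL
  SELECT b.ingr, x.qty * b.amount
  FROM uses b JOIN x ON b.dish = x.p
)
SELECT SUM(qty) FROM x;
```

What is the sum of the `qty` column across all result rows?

Base: (Nut, qty=1).
Iteration 1: components of {Nut} -> Gizmo = 1*4 = 4, Hub = 1*3 = 3.
Iteration 2: components of {Gizmo,Hub} -> Arm = 3*1 = 3, Gear = 4*4 = 16.
Iteration 3: components of {Arm,Gear} -> Clip = 3*2 = 6, Cover = 3*1 = 3, Washer = 16*1 = 16.
Iteration 4: components of {Clip,Cover,Washer} -> Rod = 3*3 = 9.
Iteration 5: no further components; recursion stops.
SUM(qty) = 1 + 3 + 4 + 3 + 16 + 3 + 6 + 16 + 9 = 61.

61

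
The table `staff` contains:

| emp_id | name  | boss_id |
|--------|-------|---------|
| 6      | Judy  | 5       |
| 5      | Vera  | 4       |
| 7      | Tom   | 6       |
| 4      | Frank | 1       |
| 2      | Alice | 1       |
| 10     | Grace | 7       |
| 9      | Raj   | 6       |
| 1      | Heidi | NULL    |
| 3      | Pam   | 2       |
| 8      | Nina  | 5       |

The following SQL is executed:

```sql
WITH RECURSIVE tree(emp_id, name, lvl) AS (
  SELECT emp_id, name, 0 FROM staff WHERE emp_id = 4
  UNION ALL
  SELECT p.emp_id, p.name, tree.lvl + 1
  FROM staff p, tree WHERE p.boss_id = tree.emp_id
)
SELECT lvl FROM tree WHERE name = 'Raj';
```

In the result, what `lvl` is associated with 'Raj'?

Base: emp_id=4 (Frank) at lvl 0.
Iteration 1: rows with boss_id in {4} -> Vera (id 5, lvl 1).
Iteration 2: rows with boss_id in {5} -> Judy (id 6, lvl 2), Nina (id 8, lvl 2).
Iteration 3: rows with boss_id in {6,8} -> Tom (id 7, lvl 3), Raj (id 9, lvl 3).
Iteration 4: rows with boss_id in {7,9} -> Grace (id 10, lvl 4).
Iteration 5: no rows with boss_id in {10}; recursion stops.

3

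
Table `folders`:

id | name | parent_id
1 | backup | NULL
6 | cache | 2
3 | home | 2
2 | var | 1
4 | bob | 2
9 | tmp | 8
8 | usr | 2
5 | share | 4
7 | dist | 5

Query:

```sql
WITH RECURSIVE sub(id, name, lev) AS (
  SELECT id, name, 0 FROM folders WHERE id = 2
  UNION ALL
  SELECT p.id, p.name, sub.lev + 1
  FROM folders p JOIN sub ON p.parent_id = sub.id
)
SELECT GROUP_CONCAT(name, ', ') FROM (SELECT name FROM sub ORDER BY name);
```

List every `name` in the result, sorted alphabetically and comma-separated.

Base: id=2 (var) at lev 0.
Iteration 1: rows with parent_id in {2} -> home (id 3, lev 1), bob (id 4, lev 1), cache (id 6, lev 1), usr (id 8, lev 1).
Iteration 2: rows with parent_id in {3,4,6,8} -> share (id 5, lev 2), tmp (id 9, lev 2).
Iteration 3: rows with parent_id in {5,9} -> dist (id 7, lev 3).
Iteration 4: no rows with parent_id in {7}; recursion stops.

bob, cache, dist, home, share, tmp, usr, var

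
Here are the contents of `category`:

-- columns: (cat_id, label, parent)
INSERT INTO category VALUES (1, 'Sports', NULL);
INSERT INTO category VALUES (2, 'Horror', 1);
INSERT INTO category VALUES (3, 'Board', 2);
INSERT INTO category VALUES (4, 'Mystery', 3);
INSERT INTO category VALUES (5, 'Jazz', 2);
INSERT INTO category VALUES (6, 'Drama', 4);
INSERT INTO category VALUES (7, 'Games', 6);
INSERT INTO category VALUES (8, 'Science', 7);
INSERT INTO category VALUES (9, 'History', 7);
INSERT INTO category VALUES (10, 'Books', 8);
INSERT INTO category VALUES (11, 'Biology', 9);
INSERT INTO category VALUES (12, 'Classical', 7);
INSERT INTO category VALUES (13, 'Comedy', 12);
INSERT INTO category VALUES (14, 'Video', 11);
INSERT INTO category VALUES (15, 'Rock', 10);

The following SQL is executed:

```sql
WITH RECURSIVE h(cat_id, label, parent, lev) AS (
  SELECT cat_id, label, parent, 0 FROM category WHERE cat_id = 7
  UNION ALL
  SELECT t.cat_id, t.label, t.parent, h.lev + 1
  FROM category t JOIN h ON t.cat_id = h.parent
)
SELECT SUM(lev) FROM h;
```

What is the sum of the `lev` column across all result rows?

15

Base: cat_id=7 (Games), parent=6, lev 0.
Iteration 1: join on cat_id=6 -> Drama (id 6, parent=4, lev 1).
Iteration 2: join on cat_id=4 -> Mystery (id 4, parent=3, lev 2).
Iteration 3: join on cat_id=3 -> Board (id 3, parent=2, lev 3).
Iteration 4: join on cat_id=2 -> Horror (id 2, parent=1, lev 4).
Iteration 5: join on cat_id=1 -> Sports (id 1, parent=NULL, lev 5).
Iteration 6: parent is NULL; no match; recursion stops.
SUM(lev) = 0 + 1 + 2 + 3 + 4 + 5 = 15.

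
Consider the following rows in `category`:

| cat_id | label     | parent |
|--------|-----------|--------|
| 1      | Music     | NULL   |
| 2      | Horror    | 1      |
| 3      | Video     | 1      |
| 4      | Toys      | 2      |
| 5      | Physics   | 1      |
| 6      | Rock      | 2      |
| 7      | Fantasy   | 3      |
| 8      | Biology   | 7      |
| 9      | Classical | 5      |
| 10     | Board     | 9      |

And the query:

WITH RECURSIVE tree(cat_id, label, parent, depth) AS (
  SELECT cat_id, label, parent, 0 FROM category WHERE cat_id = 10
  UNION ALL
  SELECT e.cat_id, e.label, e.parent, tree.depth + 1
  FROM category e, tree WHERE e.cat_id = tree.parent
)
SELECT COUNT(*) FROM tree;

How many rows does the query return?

4

Base: cat_id=10 (Board), parent=9, depth 0.
Iteration 1: join on cat_id=9 -> Classical (id 9, parent=5, depth 1).
Iteration 2: join on cat_id=5 -> Physics (id 5, parent=1, depth 2).
Iteration 3: join on cat_id=1 -> Music (id 1, parent=NULL, depth 3).
Iteration 4: parent is NULL; no match; recursion stops.
Total rows emitted: 4.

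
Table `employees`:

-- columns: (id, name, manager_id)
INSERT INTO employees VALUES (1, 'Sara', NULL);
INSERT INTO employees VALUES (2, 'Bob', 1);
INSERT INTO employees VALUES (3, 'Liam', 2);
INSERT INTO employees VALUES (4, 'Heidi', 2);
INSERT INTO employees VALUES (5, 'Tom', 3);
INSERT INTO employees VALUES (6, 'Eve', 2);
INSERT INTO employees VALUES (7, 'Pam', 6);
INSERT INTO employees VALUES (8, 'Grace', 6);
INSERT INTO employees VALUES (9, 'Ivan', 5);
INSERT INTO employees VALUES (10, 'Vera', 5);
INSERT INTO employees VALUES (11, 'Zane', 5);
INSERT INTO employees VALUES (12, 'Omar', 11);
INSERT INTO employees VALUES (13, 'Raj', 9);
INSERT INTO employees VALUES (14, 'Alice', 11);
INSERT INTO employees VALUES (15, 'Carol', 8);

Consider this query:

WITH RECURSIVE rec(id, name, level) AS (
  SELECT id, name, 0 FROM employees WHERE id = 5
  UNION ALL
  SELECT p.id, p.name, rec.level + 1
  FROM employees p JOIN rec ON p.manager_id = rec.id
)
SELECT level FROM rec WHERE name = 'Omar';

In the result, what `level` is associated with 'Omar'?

Base: id=5 (Tom) at level 0.
Iteration 1: rows with manager_id in {5} -> Ivan (id 9, level 1), Vera (id 10, level 1), Zane (id 11, level 1).
Iteration 2: rows with manager_id in {9,10,11} -> Omar (id 12, level 2), Raj (id 13, level 2), Alice (id 14, level 2).
Iteration 3: no rows with manager_id in {12,13,14}; recursion stops.

2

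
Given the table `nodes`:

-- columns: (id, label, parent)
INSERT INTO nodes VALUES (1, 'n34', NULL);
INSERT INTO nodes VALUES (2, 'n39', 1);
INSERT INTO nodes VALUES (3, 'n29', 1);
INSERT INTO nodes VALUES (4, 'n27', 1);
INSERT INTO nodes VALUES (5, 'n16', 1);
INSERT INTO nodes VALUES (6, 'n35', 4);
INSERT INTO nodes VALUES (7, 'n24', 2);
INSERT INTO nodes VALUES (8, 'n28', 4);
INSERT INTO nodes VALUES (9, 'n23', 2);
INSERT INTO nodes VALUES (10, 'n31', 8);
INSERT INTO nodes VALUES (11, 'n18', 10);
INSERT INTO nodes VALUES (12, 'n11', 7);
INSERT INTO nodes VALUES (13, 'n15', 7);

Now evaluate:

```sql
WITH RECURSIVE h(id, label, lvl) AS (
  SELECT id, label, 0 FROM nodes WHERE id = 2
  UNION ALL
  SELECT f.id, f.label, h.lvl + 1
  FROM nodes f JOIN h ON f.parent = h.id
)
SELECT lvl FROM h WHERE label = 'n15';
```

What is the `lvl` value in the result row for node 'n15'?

Base: id=2 (n39) at lvl 0.
Iteration 1: rows with parent in {2} -> n24 (id 7, lvl 1), n23 (id 9, lvl 1).
Iteration 2: rows with parent in {7,9} -> n11 (id 12, lvl 2), n15 (id 13, lvl 2).
Iteration 3: no rows with parent in {12,13}; recursion stops.

2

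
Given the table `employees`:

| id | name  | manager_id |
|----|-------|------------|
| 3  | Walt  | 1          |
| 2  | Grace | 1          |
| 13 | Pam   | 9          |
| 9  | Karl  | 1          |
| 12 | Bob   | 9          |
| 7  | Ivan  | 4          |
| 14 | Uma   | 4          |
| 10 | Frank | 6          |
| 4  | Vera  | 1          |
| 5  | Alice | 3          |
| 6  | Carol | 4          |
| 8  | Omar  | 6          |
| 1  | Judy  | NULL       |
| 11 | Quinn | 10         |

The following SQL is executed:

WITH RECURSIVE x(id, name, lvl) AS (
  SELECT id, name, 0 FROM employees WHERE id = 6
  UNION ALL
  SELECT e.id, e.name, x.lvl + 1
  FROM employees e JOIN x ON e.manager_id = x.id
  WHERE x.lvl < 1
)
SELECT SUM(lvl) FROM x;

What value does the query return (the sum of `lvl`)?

2

Base: id=6 (Carol) at lvl 0.
Iteration 1: rows with manager_id in {6} -> Omar (id 8, lvl 1), Frank (id 10, lvl 1).
Iteration 2: lvl < 1 fails for all current rows; recursion stops.
SUM(lvl) = 0 + 1 + 1 = 2.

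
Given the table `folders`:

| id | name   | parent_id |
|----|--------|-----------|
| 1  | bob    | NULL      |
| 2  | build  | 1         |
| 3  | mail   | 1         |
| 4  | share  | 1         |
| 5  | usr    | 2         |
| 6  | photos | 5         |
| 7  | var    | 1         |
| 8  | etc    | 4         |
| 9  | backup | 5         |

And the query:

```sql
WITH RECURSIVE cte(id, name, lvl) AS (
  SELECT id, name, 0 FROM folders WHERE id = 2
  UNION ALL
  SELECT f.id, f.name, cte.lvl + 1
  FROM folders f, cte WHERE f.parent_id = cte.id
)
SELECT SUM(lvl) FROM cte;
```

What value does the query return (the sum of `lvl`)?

Base: id=2 (build) at lvl 0.
Iteration 1: rows with parent_id in {2} -> usr (id 5, lvl 1).
Iteration 2: rows with parent_id in {5} -> photos (id 6, lvl 2), backup (id 9, lvl 2).
Iteration 3: no rows with parent_id in {6,9}; recursion stops.
SUM(lvl) = 0 + 1 + 2 + 2 = 5.

5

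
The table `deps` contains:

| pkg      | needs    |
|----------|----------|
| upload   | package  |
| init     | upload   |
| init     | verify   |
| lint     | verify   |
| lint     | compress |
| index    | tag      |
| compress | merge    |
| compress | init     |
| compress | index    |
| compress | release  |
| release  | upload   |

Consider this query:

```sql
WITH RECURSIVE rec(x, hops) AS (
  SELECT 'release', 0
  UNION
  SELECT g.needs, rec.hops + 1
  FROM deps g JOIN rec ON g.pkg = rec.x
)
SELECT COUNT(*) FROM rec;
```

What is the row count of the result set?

3

Base: (release, hops=0).
Iteration 1: edges from {release} -> (upload, hops=1).
Iteration 2: edges from {upload} -> (package, hops=2).
Iteration 3: no outgoing edges from {package}; recursion stops.
Total rows emitted: 3.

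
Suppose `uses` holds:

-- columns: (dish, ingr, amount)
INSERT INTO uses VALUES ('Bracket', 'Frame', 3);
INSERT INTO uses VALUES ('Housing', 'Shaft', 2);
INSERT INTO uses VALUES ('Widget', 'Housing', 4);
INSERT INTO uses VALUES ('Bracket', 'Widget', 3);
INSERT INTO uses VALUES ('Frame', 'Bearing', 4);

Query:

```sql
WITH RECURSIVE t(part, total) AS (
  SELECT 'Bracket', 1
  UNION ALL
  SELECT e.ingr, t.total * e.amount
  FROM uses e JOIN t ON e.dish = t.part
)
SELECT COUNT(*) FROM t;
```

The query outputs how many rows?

6

Base: (Bracket, total=1).
Iteration 1: components of {Bracket} -> Frame = 1*3 = 3, Widget = 1*3 = 3.
Iteration 2: components of {Frame,Widget} -> Bearing = 3*4 = 12, Housing = 3*4 = 12.
Iteration 3: components of {Bearing,Housing} -> Shaft = 12*2 = 24.
Iteration 4: no further components; recursion stops.
Total rows emitted: 6.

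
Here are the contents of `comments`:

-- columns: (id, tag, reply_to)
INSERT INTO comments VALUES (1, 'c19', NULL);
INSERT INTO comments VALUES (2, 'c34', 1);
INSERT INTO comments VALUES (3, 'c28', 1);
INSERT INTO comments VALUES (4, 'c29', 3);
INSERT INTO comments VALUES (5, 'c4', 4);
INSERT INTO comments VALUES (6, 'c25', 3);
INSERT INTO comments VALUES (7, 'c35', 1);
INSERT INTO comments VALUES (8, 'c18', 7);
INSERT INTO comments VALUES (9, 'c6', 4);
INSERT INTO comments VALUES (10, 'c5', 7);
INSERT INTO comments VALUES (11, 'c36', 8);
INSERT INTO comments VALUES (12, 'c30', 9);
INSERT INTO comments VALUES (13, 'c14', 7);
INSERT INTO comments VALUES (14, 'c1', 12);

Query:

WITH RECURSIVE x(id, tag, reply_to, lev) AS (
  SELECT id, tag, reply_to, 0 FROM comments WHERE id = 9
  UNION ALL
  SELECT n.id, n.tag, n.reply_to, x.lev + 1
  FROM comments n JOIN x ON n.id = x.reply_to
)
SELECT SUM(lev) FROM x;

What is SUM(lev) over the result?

Base: id=9 (c6), reply_to=4, lev 0.
Iteration 1: join on id=4 -> c29 (id 4, reply_to=3, lev 1).
Iteration 2: join on id=3 -> c28 (id 3, reply_to=1, lev 2).
Iteration 3: join on id=1 -> c19 (id 1, reply_to=NULL, lev 3).
Iteration 4: reply_to is NULL; no match; recursion stops.
SUM(lev) = 0 + 1 + 2 + 3 = 6.

6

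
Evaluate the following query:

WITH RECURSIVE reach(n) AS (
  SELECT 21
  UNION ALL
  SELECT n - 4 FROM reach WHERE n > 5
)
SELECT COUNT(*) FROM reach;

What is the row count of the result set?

5

Base: n=21.
Iteration 1: 21 > 5 holds -> n = 21 - 4 = 17.
Iteration 2: 17 > 5 holds -> n = 17 - 4 = 13.
Iteration 3: 13 > 5 holds -> n = 13 - 4 = 9.
Iteration 4: 9 > 5 holds -> n = 9 - 4 = 5.
Iteration 5: 5 > 5 fails; recursion stops.
Total rows emitted: 5.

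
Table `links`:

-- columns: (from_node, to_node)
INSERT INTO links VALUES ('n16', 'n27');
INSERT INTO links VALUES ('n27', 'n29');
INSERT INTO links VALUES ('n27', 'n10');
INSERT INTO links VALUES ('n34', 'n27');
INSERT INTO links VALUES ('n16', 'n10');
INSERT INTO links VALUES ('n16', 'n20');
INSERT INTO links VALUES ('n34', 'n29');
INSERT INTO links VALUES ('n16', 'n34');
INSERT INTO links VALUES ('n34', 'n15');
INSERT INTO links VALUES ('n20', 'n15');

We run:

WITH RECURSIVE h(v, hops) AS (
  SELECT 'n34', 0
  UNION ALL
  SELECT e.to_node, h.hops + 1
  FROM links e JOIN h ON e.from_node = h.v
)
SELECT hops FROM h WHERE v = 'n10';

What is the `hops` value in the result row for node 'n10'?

Base: (n34, hops=0).
Iteration 1: edges from {n34} -> (n15, hops=1), (n27, hops=1), (n29, hops=1).
Iteration 2: edges from {n15,n27,n29} -> (n10, hops=2), (n29, hops=2).
Iteration 3: no outgoing edges from {n10,n29}; recursion stops.

2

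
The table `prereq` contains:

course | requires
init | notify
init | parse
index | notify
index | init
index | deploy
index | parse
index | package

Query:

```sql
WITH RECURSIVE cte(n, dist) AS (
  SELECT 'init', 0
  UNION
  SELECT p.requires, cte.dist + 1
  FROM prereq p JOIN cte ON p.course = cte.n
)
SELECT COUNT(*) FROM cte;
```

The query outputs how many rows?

Base: (init, dist=0).
Iteration 1: edges from {init} -> (notify, dist=1), (parse, dist=1).
Iteration 2: no outgoing edges from {notify,parse}; recursion stops.
Total rows emitted: 3.

3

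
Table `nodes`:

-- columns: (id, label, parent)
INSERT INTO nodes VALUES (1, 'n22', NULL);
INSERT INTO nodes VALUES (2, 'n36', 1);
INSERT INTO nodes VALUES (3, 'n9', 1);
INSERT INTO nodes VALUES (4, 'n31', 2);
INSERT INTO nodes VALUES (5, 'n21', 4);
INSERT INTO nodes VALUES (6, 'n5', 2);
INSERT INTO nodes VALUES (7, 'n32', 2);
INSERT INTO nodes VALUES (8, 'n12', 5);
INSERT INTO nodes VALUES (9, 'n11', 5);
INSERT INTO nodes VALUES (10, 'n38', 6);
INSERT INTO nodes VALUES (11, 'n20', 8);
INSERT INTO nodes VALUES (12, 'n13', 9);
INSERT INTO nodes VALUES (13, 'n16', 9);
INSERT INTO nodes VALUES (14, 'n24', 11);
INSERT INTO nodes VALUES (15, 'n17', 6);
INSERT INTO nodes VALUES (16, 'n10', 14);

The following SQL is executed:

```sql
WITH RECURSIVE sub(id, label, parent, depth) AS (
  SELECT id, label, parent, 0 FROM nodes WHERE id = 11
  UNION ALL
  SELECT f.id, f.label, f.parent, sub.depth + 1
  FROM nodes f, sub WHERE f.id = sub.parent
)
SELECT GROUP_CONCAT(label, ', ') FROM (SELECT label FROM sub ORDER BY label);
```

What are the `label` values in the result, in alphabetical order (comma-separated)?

Base: id=11 (n20), parent=8, depth 0.
Iteration 1: join on id=8 -> n12 (id 8, parent=5, depth 1).
Iteration 2: join on id=5 -> n21 (id 5, parent=4, depth 2).
Iteration 3: join on id=4 -> n31 (id 4, parent=2, depth 3).
Iteration 4: join on id=2 -> n36 (id 2, parent=1, depth 4).
Iteration 5: join on id=1 -> n22 (id 1, parent=NULL, depth 5).
Iteration 6: parent is NULL; no match; recursion stops.

n12, n20, n21, n22, n31, n36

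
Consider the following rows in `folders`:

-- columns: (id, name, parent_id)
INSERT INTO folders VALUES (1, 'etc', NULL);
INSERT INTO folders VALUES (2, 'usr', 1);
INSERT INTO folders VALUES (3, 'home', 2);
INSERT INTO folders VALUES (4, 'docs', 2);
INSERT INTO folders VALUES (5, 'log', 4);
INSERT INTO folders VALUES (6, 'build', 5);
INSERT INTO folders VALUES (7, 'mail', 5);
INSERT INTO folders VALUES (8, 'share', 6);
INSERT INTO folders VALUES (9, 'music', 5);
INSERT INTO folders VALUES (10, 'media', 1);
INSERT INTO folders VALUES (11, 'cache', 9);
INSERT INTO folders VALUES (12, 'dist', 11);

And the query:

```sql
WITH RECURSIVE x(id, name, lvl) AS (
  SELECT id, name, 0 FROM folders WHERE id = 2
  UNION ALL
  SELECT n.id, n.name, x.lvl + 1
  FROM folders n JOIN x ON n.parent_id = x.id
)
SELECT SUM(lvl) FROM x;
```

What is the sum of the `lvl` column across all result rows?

26

Base: id=2 (usr) at lvl 0.
Iteration 1: rows with parent_id in {2} -> home (id 3, lvl 1), docs (id 4, lvl 1).
Iteration 2: rows with parent_id in {3,4} -> log (id 5, lvl 2).
Iteration 3: rows with parent_id in {5} -> build (id 6, lvl 3), mail (id 7, lvl 3), music (id 9, lvl 3).
Iteration 4: rows with parent_id in {6,7,9} -> share (id 8, lvl 4), cache (id 11, lvl 4).
Iteration 5: rows with parent_id in {8,11} -> dist (id 12, lvl 5).
Iteration 6: no rows with parent_id in {12}; recursion stops.
SUM(lvl) = 0 + 1 + 1 + 2 + 3 + 3 + 3 + 4 + 4 + 5 = 26.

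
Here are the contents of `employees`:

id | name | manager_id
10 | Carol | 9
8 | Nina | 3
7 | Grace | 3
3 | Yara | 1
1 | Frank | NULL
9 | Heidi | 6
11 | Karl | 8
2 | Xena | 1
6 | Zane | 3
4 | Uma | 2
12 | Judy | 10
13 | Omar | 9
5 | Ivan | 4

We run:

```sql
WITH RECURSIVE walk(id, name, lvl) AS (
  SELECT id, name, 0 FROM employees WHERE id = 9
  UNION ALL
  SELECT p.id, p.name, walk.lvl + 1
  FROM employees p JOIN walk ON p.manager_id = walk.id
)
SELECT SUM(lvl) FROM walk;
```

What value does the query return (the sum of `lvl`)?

Base: id=9 (Heidi) at lvl 0.
Iteration 1: rows with manager_id in {9} -> Carol (id 10, lvl 1), Omar (id 13, lvl 1).
Iteration 2: rows with manager_id in {10,13} -> Judy (id 12, lvl 2).
Iteration 3: no rows with manager_id in {12}; recursion stops.
SUM(lvl) = 0 + 1 + 1 + 2 = 4.

4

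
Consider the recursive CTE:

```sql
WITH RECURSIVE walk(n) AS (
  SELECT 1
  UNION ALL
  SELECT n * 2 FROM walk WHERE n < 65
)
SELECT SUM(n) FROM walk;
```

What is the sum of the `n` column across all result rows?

255

Base: n=1.
Iteration 1: 1 < 65 holds -> n = 1 * 2 = 2.
Iteration 2: 2 < 65 holds -> n = 2 * 2 = 4.
Iteration 3: 4 < 65 holds -> n = 4 * 2 = 8.
Iteration 4: 8 < 65 holds -> n = 8 * 2 = 16.
Iteration 5: 16 < 65 holds -> n = 16 * 2 = 32.
Iteration 6: 32 < 65 holds -> n = 32 * 2 = 64.
Iteration 7: 64 < 65 holds -> n = 64 * 2 = 128.
Iteration 8: 128 < 65 fails; recursion stops.
SUM(n) = 1 + 2 + 4 + 8 + 16 + 32 + 64 + 128 = 255.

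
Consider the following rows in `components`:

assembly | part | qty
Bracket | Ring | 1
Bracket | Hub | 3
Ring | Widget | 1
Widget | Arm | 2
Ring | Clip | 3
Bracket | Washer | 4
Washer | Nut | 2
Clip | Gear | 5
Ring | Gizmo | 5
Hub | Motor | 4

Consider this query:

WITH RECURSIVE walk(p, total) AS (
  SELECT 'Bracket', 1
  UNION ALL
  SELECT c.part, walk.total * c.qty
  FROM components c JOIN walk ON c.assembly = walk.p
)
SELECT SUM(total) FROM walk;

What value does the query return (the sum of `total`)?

Base: (Bracket, total=1).
Iteration 1: components of {Bracket} -> Hub = 1*3 = 3, Ring = 1*1 = 1, Washer = 1*4 = 4.
Iteration 2: components of {Hub,Ring,Washer} -> Clip = 1*3 = 3, Gizmo = 1*5 = 5, Motor = 3*4 = 12, Nut = 4*2 = 8, Widget = 1*1 = 1.
Iteration 3: components of {Clip,Gizmo,Motor,Nut,Widget} -> Arm = 1*2 = 2, Gear = 3*5 = 15.
Iteration 4: no further components; recursion stops.
SUM(total) = 1 + 1 + 3 + 4 + 1 + 3 + 5 + 12 + 8 + 2 + 15 = 55.

55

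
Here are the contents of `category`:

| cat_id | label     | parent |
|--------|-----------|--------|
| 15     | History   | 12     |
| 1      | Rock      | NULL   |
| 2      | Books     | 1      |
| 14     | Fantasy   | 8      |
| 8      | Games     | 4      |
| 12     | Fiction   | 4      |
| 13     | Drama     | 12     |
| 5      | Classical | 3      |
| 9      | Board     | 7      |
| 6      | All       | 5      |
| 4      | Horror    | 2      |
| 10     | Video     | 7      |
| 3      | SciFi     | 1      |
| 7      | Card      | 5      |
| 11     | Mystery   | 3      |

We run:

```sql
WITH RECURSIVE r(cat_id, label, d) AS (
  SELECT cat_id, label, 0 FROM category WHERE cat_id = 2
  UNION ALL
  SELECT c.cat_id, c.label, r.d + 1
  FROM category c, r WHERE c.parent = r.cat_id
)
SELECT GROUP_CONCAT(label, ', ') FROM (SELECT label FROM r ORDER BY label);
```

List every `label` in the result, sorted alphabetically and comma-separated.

Base: cat_id=2 (Books) at d 0.
Iteration 1: rows with parent in {2} -> Horror (id 4, d 1).
Iteration 2: rows with parent in {4} -> Games (id 8, d 2), Fiction (id 12, d 2).
Iteration 3: rows with parent in {8,12} -> Drama (id 13, d 3), Fantasy (id 14, d 3), History (id 15, d 3).
Iteration 4: no rows with parent in {13,14,15}; recursion stops.

Books, Drama, Fantasy, Fiction, Games, History, Horror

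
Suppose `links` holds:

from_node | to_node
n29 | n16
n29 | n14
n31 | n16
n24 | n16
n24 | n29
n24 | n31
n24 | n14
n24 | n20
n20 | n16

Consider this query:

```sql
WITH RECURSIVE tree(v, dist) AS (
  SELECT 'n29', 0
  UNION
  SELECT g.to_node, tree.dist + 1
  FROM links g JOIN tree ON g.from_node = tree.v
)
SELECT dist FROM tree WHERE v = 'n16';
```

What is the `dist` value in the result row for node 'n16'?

Base: (n29, dist=0).
Iteration 1: edges from {n29} -> (n14, dist=1), (n16, dist=1).
Iteration 2: no outgoing edges from {n14,n16}; recursion stops.

1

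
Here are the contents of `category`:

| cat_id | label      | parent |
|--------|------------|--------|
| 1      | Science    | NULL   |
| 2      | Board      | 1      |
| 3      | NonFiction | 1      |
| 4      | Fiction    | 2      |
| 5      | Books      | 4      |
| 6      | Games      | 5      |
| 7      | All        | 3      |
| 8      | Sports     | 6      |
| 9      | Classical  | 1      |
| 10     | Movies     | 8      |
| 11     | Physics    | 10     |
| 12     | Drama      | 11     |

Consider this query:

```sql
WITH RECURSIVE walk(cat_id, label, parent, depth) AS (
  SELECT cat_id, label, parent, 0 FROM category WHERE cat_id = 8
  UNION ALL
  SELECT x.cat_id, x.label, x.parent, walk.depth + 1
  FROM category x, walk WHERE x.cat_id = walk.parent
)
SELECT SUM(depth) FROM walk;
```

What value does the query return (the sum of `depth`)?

15

Base: cat_id=8 (Sports), parent=6, depth 0.
Iteration 1: join on cat_id=6 -> Games (id 6, parent=5, depth 1).
Iteration 2: join on cat_id=5 -> Books (id 5, parent=4, depth 2).
Iteration 3: join on cat_id=4 -> Fiction (id 4, parent=2, depth 3).
Iteration 4: join on cat_id=2 -> Board (id 2, parent=1, depth 4).
Iteration 5: join on cat_id=1 -> Science (id 1, parent=NULL, depth 5).
Iteration 6: parent is NULL; no match; recursion stops.
SUM(depth) = 0 + 1 + 2 + 3 + 4 + 5 = 15.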